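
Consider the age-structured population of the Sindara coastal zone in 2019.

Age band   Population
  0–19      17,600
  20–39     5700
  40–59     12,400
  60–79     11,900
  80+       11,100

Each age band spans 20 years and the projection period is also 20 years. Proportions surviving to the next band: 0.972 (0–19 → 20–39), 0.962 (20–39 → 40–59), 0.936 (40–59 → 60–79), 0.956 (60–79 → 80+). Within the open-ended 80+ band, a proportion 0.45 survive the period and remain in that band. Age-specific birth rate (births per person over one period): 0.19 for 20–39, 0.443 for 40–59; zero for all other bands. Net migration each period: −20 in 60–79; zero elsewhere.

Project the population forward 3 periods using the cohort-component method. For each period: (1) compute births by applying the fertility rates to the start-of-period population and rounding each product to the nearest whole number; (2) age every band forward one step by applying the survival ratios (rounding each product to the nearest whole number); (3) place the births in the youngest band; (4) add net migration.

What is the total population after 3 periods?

(Bands numbered youngest = 1 to oldest = 5.)
— Period 1 —
Births: 5700 × 0.19 = 1083 ; 12400 × 0.443 = 5493 — total 6576
Band 2: 17600 × 0.972 = 17107
Band 3: 5700 × 0.962 = 5483
Band 4: 12400 × 0.936 = 11606
Band 5: 11900 × 0.956 + 11100 × 0.45 = 11376 + 4995 = 16371
Net migration: Band 4 − 20 → 11586
Giving 6576 / 17107 / 5483 / 11586 / 16371.
— Period 2 —
Births: 17107 × 0.19 = 3250 ; 5483 × 0.443 = 2429 — total 5679
Band 2: 6576 × 0.972 = 6392
Band 3: 17107 × 0.962 = 16457
Band 4: 5483 × 0.936 = 5132
Band 5: 11586 × 0.956 + 16371 × 0.45 = 11076 + 7367 = 18443
Net migration: Band 4 − 20 → 5112
Giving 5679 / 6392 / 16457 / 5112 / 18443.
— Period 3 —
Births: 6392 × 0.19 = 1214 ; 16457 × 0.443 = 7290 — total 8504
Band 2: 5679 × 0.972 = 5520
Band 3: 6392 × 0.962 = 6149
Band 4: 16457 × 0.936 = 15404
Band 5: 5112 × 0.956 + 18443 × 0.45 = 4887 + 8299 = 13186
Net migration: Band 4 − 20 → 15384
Giving 8504 / 5520 / 6149 / 15384 / 13186.
Total after period 3: 8504 + 5520 + 6149 + 15384 + 13186 = 48743

48743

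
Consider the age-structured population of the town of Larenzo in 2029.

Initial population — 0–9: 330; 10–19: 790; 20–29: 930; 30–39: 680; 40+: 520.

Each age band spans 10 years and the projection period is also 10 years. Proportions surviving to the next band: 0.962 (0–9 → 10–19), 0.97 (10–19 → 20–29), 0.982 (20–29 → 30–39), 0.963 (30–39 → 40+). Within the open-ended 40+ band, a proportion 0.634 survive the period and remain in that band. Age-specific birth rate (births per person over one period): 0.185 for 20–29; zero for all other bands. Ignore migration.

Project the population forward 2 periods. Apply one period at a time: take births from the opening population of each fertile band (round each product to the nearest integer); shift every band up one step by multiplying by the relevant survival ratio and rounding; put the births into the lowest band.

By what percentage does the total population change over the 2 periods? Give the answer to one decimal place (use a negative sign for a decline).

Numbering the bands 1..5 from youngest to oldest:
[period 1]
Births: 930 * 0.185 = 172
Band 2: 330 * 0.962 = 317
Band 3: 790 * 0.97 = 766
Band 4: 930 * 0.982 = 913
Band 5: 680 * 0.963 + 520 * 0.634 = 655 + 330 = 985
Population now: 0–9=172, 10–19=317, 20–29=766, 30–39=913, 40+=985
[period 2]
Births: 766 * 0.185 = 142
Band 2: 172 * 0.962 = 165
Band 3: 317 * 0.97 = 307
Band 4: 766 * 0.982 = 752
Band 5: 913 * 0.963 + 985 * 0.634 = 879 + 624 = 1503
Population now: 0–9=142, 10–19=165, 20–29=307, 30–39=752, 40+=1503
Total: 3250 → 2869; change = -381; percentage change = -11.7%

-11.7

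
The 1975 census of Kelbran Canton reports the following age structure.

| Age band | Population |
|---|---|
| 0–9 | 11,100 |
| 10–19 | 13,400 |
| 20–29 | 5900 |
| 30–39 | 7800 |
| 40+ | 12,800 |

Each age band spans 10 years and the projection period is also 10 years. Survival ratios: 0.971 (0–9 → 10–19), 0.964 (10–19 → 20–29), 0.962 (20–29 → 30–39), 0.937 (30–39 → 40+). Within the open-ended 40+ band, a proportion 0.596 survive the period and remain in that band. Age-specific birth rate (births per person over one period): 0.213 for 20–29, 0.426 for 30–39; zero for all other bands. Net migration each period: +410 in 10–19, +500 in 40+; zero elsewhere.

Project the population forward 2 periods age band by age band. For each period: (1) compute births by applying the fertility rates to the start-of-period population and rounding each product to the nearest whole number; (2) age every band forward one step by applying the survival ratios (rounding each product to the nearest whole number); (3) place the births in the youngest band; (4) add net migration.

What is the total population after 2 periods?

Numbering the bands 1..5 from youngest to oldest:
— Period 1 —
Births: 5900 × 0.213 = 1257 ; 7800 × 0.426 = 3323 — total 4580
Band 2: 11100 × 0.971 = 10778
Band 3: 13400 × 0.964 = 12918
Band 4: 5900 × 0.962 = 5676
Band 5: 7800 × 0.937 + 12800 × 0.596 = 7309 + 7629 = 14938
Net migration: Band 2 + 410 → 11188; Band 5 + 500 → 15438
End of period: [4580, 11188, 12918, 5676, 15438]
— Period 2 —
Births: 12918 × 0.213 = 2752 ; 5676 × 0.426 = 2418 — total 5170
Band 2: 4580 × 0.971 = 4447
Band 3: 11188 × 0.964 = 10785
Band 4: 12918 × 0.962 = 12427
Band 5: 5676 × 0.937 + 15438 × 0.596 = 5318 + 9201 = 14519
Net migration: Band 2 + 410 → 4857; Band 5 + 500 → 15019
End of period: [5170, 4857, 10785, 12427, 15019]
Total after period 2: 5170 + 4857 + 10785 + 12427 + 15019 = 48258

48258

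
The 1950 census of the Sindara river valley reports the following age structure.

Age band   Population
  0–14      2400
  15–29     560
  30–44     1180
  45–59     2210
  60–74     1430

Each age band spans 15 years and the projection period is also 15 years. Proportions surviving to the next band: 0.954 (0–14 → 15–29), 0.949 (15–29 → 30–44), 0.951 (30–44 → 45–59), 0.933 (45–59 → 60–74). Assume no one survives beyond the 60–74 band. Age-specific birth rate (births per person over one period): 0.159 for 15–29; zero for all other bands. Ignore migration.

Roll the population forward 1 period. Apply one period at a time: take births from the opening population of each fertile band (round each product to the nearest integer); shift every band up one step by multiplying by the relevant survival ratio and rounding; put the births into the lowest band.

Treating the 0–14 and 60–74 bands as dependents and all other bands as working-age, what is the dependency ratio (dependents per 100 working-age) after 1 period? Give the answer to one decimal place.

Let band 1 be 0–14 through band 5 = 60–74.
After projecting period 1:
Births: 560 × 0.159 = 89
Band 2: 2400 × 0.954 = 2290
Band 3: 560 × 0.949 = 531
Band 4: 1180 × 0.951 = 1122
Band 5: 2210 × 0.933 = 2062
Giving 89 / 2290 / 531 / 1122 / 2062.
Dependents (band 0–14 + band 60–74) = 89 + 2062 = 2151; working-age = 3943; ratio = 2151/3943 × 100 = 54.6

54.6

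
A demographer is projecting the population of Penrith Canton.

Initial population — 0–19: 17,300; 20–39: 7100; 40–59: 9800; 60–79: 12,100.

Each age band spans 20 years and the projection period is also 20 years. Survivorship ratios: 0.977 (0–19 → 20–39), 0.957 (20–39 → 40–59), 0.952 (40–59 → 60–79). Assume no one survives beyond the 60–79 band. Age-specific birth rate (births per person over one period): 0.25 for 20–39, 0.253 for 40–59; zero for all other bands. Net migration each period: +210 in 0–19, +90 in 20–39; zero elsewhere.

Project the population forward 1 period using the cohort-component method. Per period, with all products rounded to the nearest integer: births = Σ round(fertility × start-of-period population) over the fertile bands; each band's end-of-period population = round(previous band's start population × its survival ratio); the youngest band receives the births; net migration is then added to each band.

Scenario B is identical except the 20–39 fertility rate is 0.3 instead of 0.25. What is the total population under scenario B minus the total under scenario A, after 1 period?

Let band 1 be 0–19 through band 4 = 60–79.
[period 1]
Births: 7100 * 0.25 = 1775  |  9800 * 0.253 = 2479 → 4254
Band 2: 17300 * 0.977 = 16902
Band 3: 7100 * 0.957 = 6795
Band 4: 9800 * 0.952 = 9330
Net migration: Band 1 + 210 → 4464; Band 2 + 90 → 16992
Giving 4464 / 16992 / 6795 / 9330.
Scenario A total after 1 period: 37581
Scenario B projection —
[period 1]
Births: 7100 * 0.3 = 2130  |  9800 * 0.253 = 2479 → 4609
Band 2: 17300 * 0.977 = 16902
Band 3: 7100 * 0.957 = 6795
Band 4: 9800 * 0.952 = 9330
Net migration: Band 1 + 210 → 4819; Band 2 + 90 → 16992
Giving 4819 / 16992 / 6795 / 9330.
Scenario B total after 1 period: 37936
Difference B − A = 37936 − 37581 = 355

355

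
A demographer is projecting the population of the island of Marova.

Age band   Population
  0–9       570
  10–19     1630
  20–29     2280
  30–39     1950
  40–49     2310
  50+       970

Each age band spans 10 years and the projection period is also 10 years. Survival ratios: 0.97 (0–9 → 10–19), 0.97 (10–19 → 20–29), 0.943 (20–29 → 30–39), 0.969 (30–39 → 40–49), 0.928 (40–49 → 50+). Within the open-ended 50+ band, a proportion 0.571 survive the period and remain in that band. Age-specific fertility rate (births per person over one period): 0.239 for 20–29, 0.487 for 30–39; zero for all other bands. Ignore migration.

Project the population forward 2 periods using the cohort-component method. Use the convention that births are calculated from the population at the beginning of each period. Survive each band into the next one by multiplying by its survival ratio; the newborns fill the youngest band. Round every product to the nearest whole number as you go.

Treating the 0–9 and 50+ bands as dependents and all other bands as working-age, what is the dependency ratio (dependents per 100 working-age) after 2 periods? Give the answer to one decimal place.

84.9

Let band 1 be 0–9 through band 6 = 50+.
After projecting period 1:
Births: 2280 × 0.239 = 545 ; 1950 × 0.487 = 950 → 1495
Band 2: 570 × 0.97 = 553
Band 3: 1630 × 0.97 = 1581
Band 4: 2280 × 0.943 = 2150
Band 5: 1950 × 0.969 = 1890
Band 6: 2310 × 0.928 + 970 × 0.571 = 2144 + 554 = 2698
→ [1495, 553, 1581, 2150, 1890, 2698]
After projecting period 2:
Births: 1581 × 0.239 = 378 ; 2150 × 0.487 = 1047 → 1425
Band 2: 1495 × 0.97 = 1450
Band 3: 553 × 0.97 = 536
Band 4: 1581 × 0.943 = 1491
Band 5: 2150 × 0.969 = 2083
Band 6: 1890 × 0.928 + 2698 × 0.571 = 1754 + 1541 = 3295
→ [1425, 1450, 536, 1491, 2083, 3295]
Dependents (band 0–9 + band 50+) = 1425 + 3295 = 4720; working-age = 5560; ratio = 4720/5560 × 100 = 84.9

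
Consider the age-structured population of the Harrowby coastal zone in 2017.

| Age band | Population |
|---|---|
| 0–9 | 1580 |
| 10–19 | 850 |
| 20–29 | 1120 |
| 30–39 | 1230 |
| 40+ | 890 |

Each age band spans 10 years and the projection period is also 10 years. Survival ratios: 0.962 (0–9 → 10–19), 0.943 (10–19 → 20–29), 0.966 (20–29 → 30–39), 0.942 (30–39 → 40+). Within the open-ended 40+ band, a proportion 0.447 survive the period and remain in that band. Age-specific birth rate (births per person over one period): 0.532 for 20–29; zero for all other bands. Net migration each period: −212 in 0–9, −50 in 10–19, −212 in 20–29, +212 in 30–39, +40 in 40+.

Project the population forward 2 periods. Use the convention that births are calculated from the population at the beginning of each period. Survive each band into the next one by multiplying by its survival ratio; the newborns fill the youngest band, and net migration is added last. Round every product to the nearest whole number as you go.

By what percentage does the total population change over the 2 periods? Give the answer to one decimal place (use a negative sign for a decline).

Numbering the bands 1..5 from youngest to oldest:
— Period 1 —
Births: 1120 × 0.532 = 596
Band 2: 1580 × 0.962 = 1520
Band 3: 850 × 0.943 = 802
Band 4: 1120 × 0.966 = 1082
Band 5: 1230 × 0.942 + 890 × 0.447 = 1159 + 398 = 1557
Net migration: Band 1 − 212 → 384; Band 2 − 50 → 1470; Band 3 − 212 → 590; Band 4 + 212 → 1294; Band 5 + 40 → 1597
Giving 384 / 1470 / 590 / 1294 / 1597.
— Period 2 —
Births: 590 × 0.532 = 314
Band 2: 384 × 0.962 = 369
Band 3: 1470 × 0.943 = 1386
Band 4: 590 × 0.966 = 570
Band 5: 1294 × 0.942 + 1597 × 0.447 = 1219 + 714 = 1933
Net migration: Band 1 − 212 → 102; Band 2 − 50 → 319; Band 3 − 212 → 1174; Band 4 + 212 → 782; Band 5 + 40 → 1973
Giving 102 / 319 / 1174 / 782 / 1973.
Total: 5670 → 4350; change = -1320; percentage change = -23.3%

-23.3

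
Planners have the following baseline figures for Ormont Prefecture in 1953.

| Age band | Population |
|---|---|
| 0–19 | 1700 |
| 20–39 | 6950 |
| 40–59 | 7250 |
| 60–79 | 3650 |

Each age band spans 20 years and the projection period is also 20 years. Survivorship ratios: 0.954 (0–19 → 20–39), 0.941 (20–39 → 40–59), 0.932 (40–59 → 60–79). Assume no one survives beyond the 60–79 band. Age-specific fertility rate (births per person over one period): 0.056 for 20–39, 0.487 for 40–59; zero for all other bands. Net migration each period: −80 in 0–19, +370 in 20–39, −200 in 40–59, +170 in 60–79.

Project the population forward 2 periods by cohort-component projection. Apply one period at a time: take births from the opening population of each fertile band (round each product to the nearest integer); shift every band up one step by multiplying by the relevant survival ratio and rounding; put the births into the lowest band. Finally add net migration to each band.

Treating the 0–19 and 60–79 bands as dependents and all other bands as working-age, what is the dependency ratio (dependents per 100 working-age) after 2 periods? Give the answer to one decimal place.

Let band 1 be 0–19 through band 4 = 60–79.
— Period 1 —
Births: 6950 * 0.056 = 389  |  7250 * 0.487 = 3531 → 3920
Band 2: 1700 * 0.954 = 1622
Band 3: 6950 * 0.941 = 6540
Band 4: 7250 * 0.932 = 6757
Net migration: Band 1 − 80 → 3840; Band 2 + 370 → 1992; Band 3 − 200 → 6340; Band 4 + 170 → 6927
Population now: 0–19=3840, 20–39=1992, 40–59=6340, 60–79=6927
— Period 2 —
Births: 1992 * 0.056 = 112  |  6340 * 0.487 = 3088 → 3200
Band 2: 3840 * 0.954 = 3663
Band 3: 1992 * 0.941 = 1874
Band 4: 6340 * 0.932 = 5909
Net migration: Band 1 − 80 → 3120; Band 2 + 370 → 4033; Band 3 − 200 → 1674; Band 4 + 170 → 6079
Population now: 0–19=3120, 20–39=4033, 40–59=1674, 60–79=6079
Dependents (band 0–19 + band 60–79) = 3120 + 6079 = 9199; working-age = 5707; ratio = 9199/5707 × 100 = 161.2

161.2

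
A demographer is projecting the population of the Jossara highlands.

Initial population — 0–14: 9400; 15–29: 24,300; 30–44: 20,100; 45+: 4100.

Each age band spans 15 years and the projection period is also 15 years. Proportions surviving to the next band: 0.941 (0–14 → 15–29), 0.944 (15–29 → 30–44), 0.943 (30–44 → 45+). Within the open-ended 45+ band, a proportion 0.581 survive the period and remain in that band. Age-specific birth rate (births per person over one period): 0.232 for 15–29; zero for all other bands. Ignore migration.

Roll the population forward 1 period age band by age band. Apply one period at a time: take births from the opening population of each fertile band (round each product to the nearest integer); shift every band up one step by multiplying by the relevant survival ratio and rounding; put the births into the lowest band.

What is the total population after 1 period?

(Bands numbered youngest = 1 to oldest = 4.)
Period 1:
Births: 24300 × 0.232 = 5638
Band 2: 9400 × 0.941 = 8845
Band 3: 24300 × 0.944 = 22939
Band 4: 20100 × 0.943 + 4100 × 0.581 = 18954 + 2382 = 21336
Population now: 0–14=5638, 15–29=8845, 30–44=22939, 45+=21336
Total after period 1: 5638 + 8845 + 22939 + 21336 = 58758

58758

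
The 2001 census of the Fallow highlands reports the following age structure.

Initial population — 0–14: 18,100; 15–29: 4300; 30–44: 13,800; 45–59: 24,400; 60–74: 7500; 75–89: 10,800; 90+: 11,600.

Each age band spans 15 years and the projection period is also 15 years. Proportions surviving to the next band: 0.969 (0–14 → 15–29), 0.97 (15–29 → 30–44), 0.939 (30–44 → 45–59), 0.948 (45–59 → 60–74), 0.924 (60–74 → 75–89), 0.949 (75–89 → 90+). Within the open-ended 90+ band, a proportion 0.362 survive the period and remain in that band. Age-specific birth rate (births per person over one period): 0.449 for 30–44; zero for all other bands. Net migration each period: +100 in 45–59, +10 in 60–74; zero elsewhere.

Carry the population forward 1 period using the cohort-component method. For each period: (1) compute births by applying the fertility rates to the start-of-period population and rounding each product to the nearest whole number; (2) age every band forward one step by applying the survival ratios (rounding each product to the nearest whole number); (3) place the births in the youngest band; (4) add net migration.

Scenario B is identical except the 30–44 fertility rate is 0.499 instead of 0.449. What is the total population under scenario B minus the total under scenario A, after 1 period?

690

(Groups numbered youngest = 1 to oldest = 7.)
Period 1:
Births: 13800 * 0.449 = 6196
Group 2: 18100 * 0.969 = 17539
Group 3: 4300 * 0.97 = 4171
Group 4: 13800 * 0.939 = 12958
Group 5: 24400 * 0.948 = 23131
Group 6: 7500 * 0.924 = 6930
Group 7: 10800 * 0.949 + 11600 * 0.362 = 10249 + 4199 = 14448
Net migration: Group 4 + 100 → 13058; Group 5 + 10 → 23141
End of period: [6196, 17539, 4171, 13058, 23141, 6930, 14448]
Scenario A total after 1 period: 85483
Scenario B projection —
Period 1:
Births: 13800 * 0.499 = 6886
Group 2: 18100 * 0.969 = 17539
Group 3: 4300 * 0.97 = 4171
Group 4: 13800 * 0.939 = 12958
Group 5: 24400 * 0.948 = 23131
Group 6: 7500 * 0.924 = 6930
Group 7: 10800 * 0.949 + 11600 * 0.362 = 10249 + 4199 = 14448
Net migration: Group 4 + 100 → 13058; Group 5 + 10 → 23141
End of period: [6886, 17539, 4171, 13058, 23141, 6930, 14448]
Scenario B total after 1 period: 86173
Difference B − A = 86173 − 85483 = 690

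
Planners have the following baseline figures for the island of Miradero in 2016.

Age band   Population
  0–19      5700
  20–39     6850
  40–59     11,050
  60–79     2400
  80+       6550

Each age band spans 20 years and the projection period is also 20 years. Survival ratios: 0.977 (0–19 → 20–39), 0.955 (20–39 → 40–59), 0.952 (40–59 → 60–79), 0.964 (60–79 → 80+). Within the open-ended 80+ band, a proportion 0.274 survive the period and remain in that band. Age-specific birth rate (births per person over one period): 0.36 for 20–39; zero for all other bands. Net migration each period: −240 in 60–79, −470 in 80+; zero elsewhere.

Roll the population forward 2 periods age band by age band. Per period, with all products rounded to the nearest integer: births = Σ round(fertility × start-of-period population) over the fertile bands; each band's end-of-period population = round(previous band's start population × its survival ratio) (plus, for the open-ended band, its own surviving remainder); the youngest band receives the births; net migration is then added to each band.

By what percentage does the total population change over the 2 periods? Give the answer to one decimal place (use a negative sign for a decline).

After projecting period 1:
Births: 6850 × 0.36 = 2466
20–39: 5700 × 0.977 = 5569
40–59: 6850 × 0.955 = 6542
60–79: 11050 × 0.952 = 10520
80+: 2400 × 0.964 + 6550 × 0.274 = 2314 + 1795 = 4109
Net migration: 60–79 − 240 → 10280; 80+ − 470 → 3639
Population now: 0–19=2466, 20–39=5569, 40–59=6542, 60–79=10280, 80+=3639
After projecting period 2:
Births: 5569 × 0.36 = 2005
20–39: 2466 × 0.977 = 2409
40–59: 5569 × 0.955 = 5318
60–79: 6542 × 0.952 = 6228
80+: 10280 × 0.964 + 3639 × 0.274 = 9910 + 997 = 10907
Net migration: 60–79 − 240 → 5988; 80+ − 470 → 10437
Population now: 0–19=2005, 20–39=2409, 40–59=5318, 60–79=5988, 80+=10437
Total: 32550 → 26157; change = -6393; percentage change = -19.6%

-19.6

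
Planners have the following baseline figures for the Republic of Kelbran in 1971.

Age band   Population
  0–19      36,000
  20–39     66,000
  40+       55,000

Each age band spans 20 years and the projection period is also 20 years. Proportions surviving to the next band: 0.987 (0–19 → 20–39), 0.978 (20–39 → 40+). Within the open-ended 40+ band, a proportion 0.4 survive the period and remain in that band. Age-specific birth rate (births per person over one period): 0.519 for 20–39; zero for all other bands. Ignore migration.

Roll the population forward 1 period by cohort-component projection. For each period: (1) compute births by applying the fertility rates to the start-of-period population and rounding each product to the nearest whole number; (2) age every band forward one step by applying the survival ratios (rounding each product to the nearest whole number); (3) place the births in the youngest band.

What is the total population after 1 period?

156334

Period 1:
Births: 66000 × 0.519 = 34254
20–39: 36000 × 0.987 = 35532
40+: 66000 × 0.978 + 55000 × 0.4 = 64548 + 22000 = 86548
Giving 34254 / 35532 / 86548.
Total after period 1: 34254 + 35532 + 86548 = 156334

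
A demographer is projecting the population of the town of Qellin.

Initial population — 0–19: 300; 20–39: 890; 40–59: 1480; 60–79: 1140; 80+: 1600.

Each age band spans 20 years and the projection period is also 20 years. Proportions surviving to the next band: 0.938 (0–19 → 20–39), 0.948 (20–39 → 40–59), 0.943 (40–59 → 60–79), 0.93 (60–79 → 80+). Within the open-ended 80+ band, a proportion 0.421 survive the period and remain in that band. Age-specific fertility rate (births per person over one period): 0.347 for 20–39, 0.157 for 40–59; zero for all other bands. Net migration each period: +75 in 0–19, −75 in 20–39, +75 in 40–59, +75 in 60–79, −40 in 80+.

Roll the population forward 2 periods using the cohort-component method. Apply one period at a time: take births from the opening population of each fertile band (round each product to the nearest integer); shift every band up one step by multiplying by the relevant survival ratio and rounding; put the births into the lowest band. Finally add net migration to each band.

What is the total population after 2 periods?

— Period 1 —
Births: 890 × 0.347 = 309, 1480 × 0.157 = 232 → total 541
20–39: 300 × 0.938 = 281
40–59: 890 × 0.948 = 844
60–79: 1480 × 0.943 = 1396
80+: 1140 × 0.93 + 1600 × 0.421 = 1060 + 674 = 1734
Net migration: 0–19 + 75 → 616; 20–39 − 75 → 206; 40–59 + 75 → 919; 60–79 + 75 → 1471; 80+ − 40 → 1694
→ [616, 206, 919, 1471, 1694]
— Period 2 —
Births: 206 × 0.347 = 71, 919 × 0.157 = 144 → total 215
20–39: 616 × 0.938 = 578
40–59: 206 × 0.948 = 195
60–79: 919 × 0.943 = 867
80+: 1471 × 0.93 + 1694 × 0.421 = 1368 + 713 = 2081
Net migration: 0–19 + 75 → 290; 20–39 − 75 → 503; 40–59 + 75 → 270; 60–79 + 75 → 942; 80+ − 40 → 2041
→ [290, 503, 270, 942, 2041]
Total after period 2: 290 + 503 + 270 + 942 + 2041 = 4046

4046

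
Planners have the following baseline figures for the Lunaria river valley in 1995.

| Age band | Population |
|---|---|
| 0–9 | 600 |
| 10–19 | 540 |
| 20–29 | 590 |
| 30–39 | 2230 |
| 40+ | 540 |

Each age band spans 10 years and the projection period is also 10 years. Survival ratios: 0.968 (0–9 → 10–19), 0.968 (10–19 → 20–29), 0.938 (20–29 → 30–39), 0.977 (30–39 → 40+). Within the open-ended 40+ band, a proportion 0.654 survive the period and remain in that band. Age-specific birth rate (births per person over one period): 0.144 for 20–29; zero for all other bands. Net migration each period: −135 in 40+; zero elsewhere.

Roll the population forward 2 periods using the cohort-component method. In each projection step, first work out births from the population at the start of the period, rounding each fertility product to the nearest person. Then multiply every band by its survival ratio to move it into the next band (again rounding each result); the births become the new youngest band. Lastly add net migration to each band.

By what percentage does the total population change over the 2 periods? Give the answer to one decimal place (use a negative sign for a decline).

-29.3

After projecting period 1:
Births: 590 × 0.144 = 85
10–19: 600 × 0.968 = 581
20–29: 540 × 0.968 = 523
30–39: 590 × 0.938 = 553
40+: 2230 × 0.977 + 540 × 0.654 = 2179 + 353 = 2532
Net migration: 40+ − 135 → 2397
End of period: [85, 581, 523, 553, 2397]
After projecting period 2:
Births: 523 × 0.144 = 75
10–19: 85 × 0.968 = 82
20–29: 581 × 0.968 = 562
30–39: 523 × 0.938 = 491
40+: 553 × 0.977 + 2397 × 0.654 = 540 + 1568 = 2108
Net migration: 40+ − 135 → 1973
End of period: [75, 82, 562, 491, 1973]
Total: 4500 → 3183; change = -1317; percentage change = -29.3%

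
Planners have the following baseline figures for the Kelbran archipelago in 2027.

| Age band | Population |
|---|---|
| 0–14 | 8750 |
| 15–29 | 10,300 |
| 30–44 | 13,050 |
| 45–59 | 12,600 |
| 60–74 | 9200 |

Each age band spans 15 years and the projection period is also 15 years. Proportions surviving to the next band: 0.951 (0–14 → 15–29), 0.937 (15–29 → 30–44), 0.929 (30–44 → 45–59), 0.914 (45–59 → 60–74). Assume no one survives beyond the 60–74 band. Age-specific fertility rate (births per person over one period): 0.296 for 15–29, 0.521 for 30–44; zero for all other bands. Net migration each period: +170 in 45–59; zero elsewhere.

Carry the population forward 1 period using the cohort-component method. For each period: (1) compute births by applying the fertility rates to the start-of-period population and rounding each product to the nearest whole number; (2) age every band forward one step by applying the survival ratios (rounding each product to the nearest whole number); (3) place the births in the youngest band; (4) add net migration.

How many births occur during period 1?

9848

Call the bands 1 to 5, youngest first.
After projecting period 1:
Births: 10300 × 0.296 = 3049, 13050 × 0.521 = 6799 → total 9848
Band 2: 8750 × 0.951 = 8321
Band 3: 10300 × 0.937 = 9651
Band 4: 13050 × 0.929 = 12123
Band 5: 12600 × 0.914 = 11516
Net migration: Band 4 + 170 → 12293
End of period: [9848, 8321, 9651, 12293, 11516]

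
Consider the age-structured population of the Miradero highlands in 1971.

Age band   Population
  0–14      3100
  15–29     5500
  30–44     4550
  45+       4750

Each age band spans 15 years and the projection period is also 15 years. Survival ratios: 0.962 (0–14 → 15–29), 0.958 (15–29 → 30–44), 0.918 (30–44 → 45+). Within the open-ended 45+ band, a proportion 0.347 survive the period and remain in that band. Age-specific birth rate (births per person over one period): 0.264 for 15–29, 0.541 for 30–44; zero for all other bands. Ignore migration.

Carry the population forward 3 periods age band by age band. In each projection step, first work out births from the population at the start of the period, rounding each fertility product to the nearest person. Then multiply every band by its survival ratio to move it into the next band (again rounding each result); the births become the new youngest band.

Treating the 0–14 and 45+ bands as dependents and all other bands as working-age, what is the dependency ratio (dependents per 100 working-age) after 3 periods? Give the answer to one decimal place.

106.1

Let group 1 be 0–14 through group 4 = 45+.
Period 1.
Births: 5500 × 0.264 = 1452 ; 4550 × 0.541 = 2462 ⇒ total 3914
Group 2: 3100 × 0.962 = 2982
Group 3: 5500 × 0.958 = 5269
Group 4: 4550 × 0.918 + 4750 × 0.347 = 4177 + 1648 = 5825
Population now: 0–14=3914, 15–29=2982, 30–44=5269, 45+=5825
Period 2.
Births: 2982 × 0.264 = 787 ; 5269 × 0.541 = 2851 ⇒ total 3638
Group 2: 3914 × 0.962 = 3765
Group 3: 2982 × 0.958 = 2857
Group 4: 5269 × 0.918 + 5825 × 0.347 = 4837 + 2021 = 6858
Population now: 0–14=3638, 15–29=3765, 30–44=2857, 45+=6858
Period 3.
Births: 3765 × 0.264 = 994 ; 2857 × 0.541 = 1546 ⇒ total 2540
Group 2: 3638 × 0.962 = 3500
Group 3: 3765 × 0.958 = 3607
Group 4: 2857 × 0.918 + 6858 × 0.347 = 2623 + 2380 = 5003
Population now: 0–14=2540, 15–29=3500, 30–44=3607, 45+=5003
Dependents (band 0–14 + band 45+) = 2540 + 5003 = 7543; working-age = 7107; ratio = 7543/7107 × 100 = 106.1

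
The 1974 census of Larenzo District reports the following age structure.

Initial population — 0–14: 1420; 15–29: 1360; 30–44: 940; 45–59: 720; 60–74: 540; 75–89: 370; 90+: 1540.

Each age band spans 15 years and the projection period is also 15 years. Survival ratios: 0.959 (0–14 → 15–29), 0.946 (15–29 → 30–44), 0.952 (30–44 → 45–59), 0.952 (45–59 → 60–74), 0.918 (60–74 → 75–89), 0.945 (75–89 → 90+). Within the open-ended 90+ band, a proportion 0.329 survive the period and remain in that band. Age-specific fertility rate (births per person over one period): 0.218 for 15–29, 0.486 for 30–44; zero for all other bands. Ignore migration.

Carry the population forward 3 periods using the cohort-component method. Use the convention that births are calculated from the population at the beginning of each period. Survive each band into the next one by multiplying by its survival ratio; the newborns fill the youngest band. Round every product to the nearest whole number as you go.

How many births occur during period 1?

Numbering the bands 1..7 from youngest to oldest:
[period 1]
Births: 1360 × 0.218 = 296, 940 × 0.486 = 457 — total 753
Band 2: 1420 × 0.959 = 1362
Band 3: 1360 × 0.946 = 1287
Band 4: 940 × 0.952 = 895
Band 5: 720 × 0.952 = 685
Band 6: 540 × 0.918 = 496
Band 7: 370 × 0.945 + 1540 × 0.329 = 350 + 507 = 857
End of period: [753, 1362, 1287, 895, 685, 496, 857]

753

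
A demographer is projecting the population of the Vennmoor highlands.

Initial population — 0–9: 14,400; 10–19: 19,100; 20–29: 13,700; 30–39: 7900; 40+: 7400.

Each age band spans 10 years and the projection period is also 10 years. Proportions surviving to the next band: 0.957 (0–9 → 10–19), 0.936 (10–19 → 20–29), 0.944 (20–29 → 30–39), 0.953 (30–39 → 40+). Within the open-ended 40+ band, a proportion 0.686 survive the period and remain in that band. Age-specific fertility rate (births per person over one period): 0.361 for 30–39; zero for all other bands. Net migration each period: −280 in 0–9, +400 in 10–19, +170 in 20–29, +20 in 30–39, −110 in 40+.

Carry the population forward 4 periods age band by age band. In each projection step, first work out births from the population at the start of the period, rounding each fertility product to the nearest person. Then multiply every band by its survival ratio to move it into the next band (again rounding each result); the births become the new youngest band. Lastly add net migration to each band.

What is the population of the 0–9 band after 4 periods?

Call the bands 1 to 5, youngest first.
After projecting period 1:
Births: 7900 × 0.361 = 2852
Band 2: 14400 × 0.957 = 13781
Band 3: 19100 × 0.936 = 17878
Band 4: 13700 × 0.944 = 12933
Band 5: 7900 × 0.953 + 7400 × 0.686 = 7529 + 5076 = 12605
Net migration: Band 1 − 280 → 2572; Band 2 + 400 → 14181; Band 3 + 170 → 18048; Band 4 + 20 → 12953; Band 5 − 110 → 12495
End of period: [2572, 14181, 18048, 12953, 12495]
After projecting period 2:
Births: 12953 × 0.361 = 4676
Band 2: 2572 × 0.957 = 2461
Band 3: 14181 × 0.936 = 13273
Band 4: 18048 × 0.944 = 17037
Band 5: 12953 × 0.953 + 12495 × 0.686 = 12344 + 8572 = 20916
Net migration: Band 1 − 280 → 4396; Band 2 + 400 → 2861; Band 3 + 170 → 13443; Band 4 + 20 → 17057; Band 5 − 110 → 20806
End of period: [4396, 2861, 13443, 17057, 20806]
After projecting period 3:
Births: 17057 × 0.361 = 6158
Band 2: 4396 × 0.957 = 4207
Band 3: 2861 × 0.936 = 2678
Band 4: 13443 × 0.944 = 12690
Band 5: 17057 × 0.953 + 20806 × 0.686 = 16255 + 14273 = 30528
Net migration: Band 1 − 280 → 5878; Band 2 + 400 → 4607; Band 3 + 170 → 2848; Band 4 + 20 → 12710; Band 5 − 110 → 30418
End of period: [5878, 4607, 2848, 12710, 30418]
After projecting period 4:
Births: 12710 × 0.361 = 4588
Band 2: 5878 × 0.957 = 5625
Band 3: 4607 × 0.936 = 4312
Band 4: 2848 × 0.944 = 2689
Band 5: 12710 × 0.953 + 30418 × 0.686 = 12113 + 20867 = 32980
Net migration: Band 1 − 280 → 4308; Band 2 + 400 → 6025; Band 3 + 170 → 4482; Band 4 + 20 → 2709; Band 5 − 110 → 32870
End of period: [4308, 6025, 4482, 2709, 32870]

4308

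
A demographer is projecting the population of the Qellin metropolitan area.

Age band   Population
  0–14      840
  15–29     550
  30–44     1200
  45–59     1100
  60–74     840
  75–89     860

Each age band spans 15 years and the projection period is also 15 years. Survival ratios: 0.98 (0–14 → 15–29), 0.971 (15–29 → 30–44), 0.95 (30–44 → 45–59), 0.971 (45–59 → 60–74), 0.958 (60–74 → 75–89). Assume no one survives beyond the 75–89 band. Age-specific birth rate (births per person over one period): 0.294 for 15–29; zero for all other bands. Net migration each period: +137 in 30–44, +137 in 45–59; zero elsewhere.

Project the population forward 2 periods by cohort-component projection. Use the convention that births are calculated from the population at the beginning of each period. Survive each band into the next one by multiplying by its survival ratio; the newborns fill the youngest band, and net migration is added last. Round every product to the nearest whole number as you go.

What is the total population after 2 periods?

Numbering the bands 1..6 from youngest to oldest:
[period 1]
Births: 550 * 0.294 = 162
Band 2: 840 * 0.98 = 823
Band 3: 550 * 0.971 = 534
Band 4: 1200 * 0.95 = 1140
Band 5: 1100 * 0.971 = 1068
Band 6: 840 * 0.958 = 805
Net migration: Band 3 + 137 → 671; Band 4 + 137 → 1277
End of period: [162, 823, 671, 1277, 1068, 805]
[period 2]
Births: 823 * 0.294 = 242
Band 2: 162 * 0.98 = 159
Band 3: 823 * 0.971 = 799
Band 4: 671 * 0.95 = 637
Band 5: 1277 * 0.971 = 1240
Band 6: 1068 * 0.958 = 1023
Net migration: Band 3 + 137 → 936; Band 4 + 137 → 774
End of period: [242, 159, 936, 774, 1240, 1023]
Total after period 2: 242 + 159 + 936 + 774 + 1240 + 1023 = 4374

4374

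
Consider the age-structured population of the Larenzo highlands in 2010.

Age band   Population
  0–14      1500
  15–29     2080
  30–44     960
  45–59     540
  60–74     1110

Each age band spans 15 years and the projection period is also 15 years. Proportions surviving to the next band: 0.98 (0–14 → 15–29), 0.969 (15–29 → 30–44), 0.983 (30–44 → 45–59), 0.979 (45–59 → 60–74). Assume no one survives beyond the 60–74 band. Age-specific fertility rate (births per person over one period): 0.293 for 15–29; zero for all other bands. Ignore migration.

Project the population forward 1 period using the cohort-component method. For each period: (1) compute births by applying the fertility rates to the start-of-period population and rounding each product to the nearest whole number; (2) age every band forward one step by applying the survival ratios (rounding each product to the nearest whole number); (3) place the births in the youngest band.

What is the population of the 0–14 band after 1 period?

609

(Bands numbered youngest = 1 to oldest = 5.)
— Period 1 —
Births: 2080 × 0.293 = 609
Band 2: 1500 × 0.98 = 1470
Band 3: 2080 × 0.969 = 2016
Band 4: 960 × 0.983 = 944
Band 5: 540 × 0.979 = 529
Giving 609 / 1470 / 2016 / 944 / 529.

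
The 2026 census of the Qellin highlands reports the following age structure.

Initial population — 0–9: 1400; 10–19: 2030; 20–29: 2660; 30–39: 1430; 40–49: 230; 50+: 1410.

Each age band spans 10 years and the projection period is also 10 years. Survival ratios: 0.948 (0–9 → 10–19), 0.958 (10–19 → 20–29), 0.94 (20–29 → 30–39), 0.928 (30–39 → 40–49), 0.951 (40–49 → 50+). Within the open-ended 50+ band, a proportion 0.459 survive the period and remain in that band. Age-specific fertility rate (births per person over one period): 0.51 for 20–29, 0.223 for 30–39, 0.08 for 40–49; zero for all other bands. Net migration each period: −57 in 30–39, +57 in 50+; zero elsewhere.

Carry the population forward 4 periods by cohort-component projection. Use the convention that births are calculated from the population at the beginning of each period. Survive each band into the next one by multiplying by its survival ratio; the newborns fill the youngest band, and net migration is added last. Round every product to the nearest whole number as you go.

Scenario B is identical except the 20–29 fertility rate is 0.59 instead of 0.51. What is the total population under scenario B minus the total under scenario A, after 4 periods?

— Period 1 —
Births: 2660 * 0.51 = 1357  |  1430 * 0.223 = 319  |  230 * 0.08 = 18 — total 1694
10–19: 1400 * 0.948 = 1327
20–29: 2030 * 0.958 = 1945
30–39: 2660 * 0.94 = 2500
40–49: 1430 * 0.928 = 1327
50+: 230 * 0.951 + 1410 * 0.459 = 219 + 647 = 866
Net migration: 30–39 − 57 → 2443; 50+ + 57 → 923
Population now: 0–9=1694, 10–19=1327, 20–29=1945, 30–39=2443, 40–49=1327, 50+=923
— Period 2 —
Births: 1945 * 0.51 = 992  |  2443 * 0.223 = 545  |  1327 * 0.08 = 106 — total 1643
10–19: 1694 * 0.948 = 1606
20–29: 1327 * 0.958 = 1271
30–39: 1945 * 0.94 = 1828
40–49: 2443 * 0.928 = 2267
50+: 1327 * 0.951 + 923 * 0.459 = 1262 + 424 = 1686
Net migration: 30–39 − 57 → 1771; 50+ + 57 → 1743
Population now: 0–9=1643, 10–19=1606, 20–29=1271, 30–39=1771, 40–49=2267, 50+=1743
— Period 3 —
Births: 1271 * 0.51 = 648  |  1771 * 0.223 = 395  |  2267 * 0.08 = 181 — total 1224
10–19: 1643 * 0.948 = 1558
20–29: 1606 * 0.958 = 1539
30–39: 1271 * 0.94 = 1195
40–49: 1771 * 0.928 = 1643
50+: 2267 * 0.951 + 1743 * 0.459 = 2156 + 800 = 2956
Net migration: 30–39 − 57 → 1138; 50+ + 57 → 3013
Population now: 0–9=1224, 10–19=1558, 20–29=1539, 30–39=1138, 40–49=1643, 50+=3013
— Period 4 —
Births: 1539 * 0.51 = 785  |  1138 * 0.223 = 254  |  1643 * 0.08 = 131 — total 1170
10–19: 1224 * 0.948 = 1160
20–29: 1558 * 0.958 = 1493
30–39: 1539 * 0.94 = 1447
40–49: 1138 * 0.928 = 1056
50+: 1643 * 0.951 + 3013 * 0.459 = 1562 + 1383 = 2945
Net migration: 30–39 − 57 → 1390; 50+ + 57 → 3002
Population now: 0–9=1170, 10–19=1160, 20–29=1493, 30–39=1390, 40–49=1056, 50+=3002
Scenario A total after 4 periods: 9271
Scenario B projection —
— Period 1 —
Births: 2660 * 0.59 = 1569  |  1430 * 0.223 = 319  |  230 * 0.08 = 18 — total 1906
10–19: 1400 * 0.948 = 1327
20–29: 2030 * 0.958 = 1945
30–39: 2660 * 0.94 = 2500
40–49: 1430 * 0.928 = 1327
50+: 230 * 0.951 + 1410 * 0.459 = 219 + 647 = 866
Net migration: 30–39 − 57 → 2443; 50+ + 57 → 923
Population now: 0–9=1906, 10–19=1327, 20–29=1945, 30–39=2443, 40–49=1327, 50+=923
— Period 2 —
Births: 1945 * 0.59 = 1148  |  2443 * 0.223 = 545  |  1327 * 0.08 = 106 — total 1799
10–19: 1906 * 0.948 = 1807
20–29: 1327 * 0.958 = 1271
30–39: 1945 * 0.94 = 1828
40–49: 2443 * 0.928 = 2267
50+: 1327 * 0.951 + 923 * 0.459 = 1262 + 424 = 1686
Net migration: 30–39 − 57 → 1771; 50+ + 57 → 1743
Population now: 0–9=1799, 10–19=1807, 20–29=1271, 30–39=1771, 40–49=2267, 50+=1743
— Period 3 —
Births: 1271 * 0.59 = 750  |  1771 * 0.223 = 395  |  2267 * 0.08 = 181 — total 1326
10–19: 1799 * 0.948 = 1705
20–29: 1807 * 0.958 = 1731
30–39: 1271 * 0.94 = 1195
40–49: 1771 * 0.928 = 1643
50+: 2267 * 0.951 + 1743 * 0.459 = 2156 + 800 = 2956
Net migration: 30–39 − 57 → 1138; 50+ + 57 → 3013
Population now: 0–9=1326, 10–19=1705, 20–29=1731, 30–39=1138, 40–49=1643, 50+=3013
— Period 4 —
Births: 1731 * 0.59 = 1021  |  1138 * 0.223 = 254  |  1643 * 0.08 = 131 — total 1406
10–19: 1326 * 0.948 = 1257
20–29: 1705 * 0.958 = 1633
30–39: 1731 * 0.94 = 1627
40–49: 1138 * 0.928 = 1056
50+: 1643 * 0.951 + 3013 * 0.459 = 1562 + 1383 = 2945
Net migration: 30–39 − 57 → 1570; 50+ + 57 → 3002
Population now: 0–9=1406, 10–19=1257, 20–29=1633, 30–39=1570, 40–49=1056, 50+=3002
Scenario B total after 4 periods: 9924
Difference B − A = 9924 − 9271 = 653

653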